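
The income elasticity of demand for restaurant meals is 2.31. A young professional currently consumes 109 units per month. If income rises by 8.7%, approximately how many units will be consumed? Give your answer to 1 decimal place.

%ΔQ ≈ η × %ΔI = 2.31 × 8.7% = 20.097%.
New Q ≈ 109 × (1 + 0.20097) = 130.9.

130.9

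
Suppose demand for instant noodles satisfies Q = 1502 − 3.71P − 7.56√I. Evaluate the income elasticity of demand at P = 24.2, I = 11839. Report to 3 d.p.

-0.698

At P = 24.2, I = 11839: Q = 589.636.
Holding P constant, ∂Q/∂I = -7.56/(2√I) = -0.0347404.
η_I = (∂Q/∂I)·(I/Q) = -0.0347404 × (11839/589.636) = -0.698.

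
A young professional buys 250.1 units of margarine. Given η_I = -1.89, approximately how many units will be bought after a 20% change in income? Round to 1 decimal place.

%ΔQ ≈ η × %ΔI = -1.89 × 20% = -37.8%.
New Q ≈ 250.1 × (1 − 0.378) = 155.6.

155.6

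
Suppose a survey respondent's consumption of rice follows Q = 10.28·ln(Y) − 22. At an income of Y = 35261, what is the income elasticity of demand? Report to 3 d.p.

At Y = 35261: Q = 85.637.
dQ/dY = 10.28/Y = 0.00029154 at this income.
η = (dQ/dY)·(Y/Q) = 0.00029154 × (35261/85.637) = 0.120.

0.120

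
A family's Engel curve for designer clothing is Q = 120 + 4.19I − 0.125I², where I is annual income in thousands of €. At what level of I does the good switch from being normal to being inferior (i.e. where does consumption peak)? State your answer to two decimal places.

dQ/dI = 4.19 − 0.25I.
The good is inferior where dQ/dI < 0. Setting dQ/dI = 0 gives I = 4.19 / 0.25 = 16.76.

16.76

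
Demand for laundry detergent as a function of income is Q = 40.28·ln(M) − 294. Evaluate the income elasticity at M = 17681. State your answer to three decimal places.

At M = 17681: Q = 99.948.
dQ/dM = 40.28/M = 0.00227815 at this income.
η = (dQ/dM)·(M/Q) = 0.00227815 × (17681/99.948) = 0.403.

0.403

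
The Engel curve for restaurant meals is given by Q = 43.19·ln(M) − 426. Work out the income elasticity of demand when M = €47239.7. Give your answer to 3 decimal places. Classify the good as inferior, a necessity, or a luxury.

1.112 (luxury)

At M = 47239.7: Q = 38.854.
dQ/dM = 43.19/M = 0.000914273 at this income.
η = (dQ/dM)·(M/Q) = 0.000914273 × (47239.7/38.854) = 1.112.
Since η > 1, the good is a luxury.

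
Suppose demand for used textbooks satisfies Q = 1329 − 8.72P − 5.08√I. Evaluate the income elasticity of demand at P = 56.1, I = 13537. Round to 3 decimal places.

-1.188

At P = 56.1, I = 13537: Q = 248.757.
Holding P constant, ∂Q/∂I = -5.08/(2√I) = -0.0218309.
η_I = (∂Q/∂I)·(I/Q) = -0.0218309 × (13537/248.757) = -1.188.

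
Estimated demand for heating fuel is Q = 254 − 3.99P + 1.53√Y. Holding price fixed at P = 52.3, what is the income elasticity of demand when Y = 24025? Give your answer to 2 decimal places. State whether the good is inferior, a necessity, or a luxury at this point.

At P = 52.3, Y = 24025: Q = 282.473.
Holding P constant, ∂Q/∂Y = 1.53/(2√Y) = 0.00493548.
η_Y = (∂Q/∂Y)·(Y/Q) = 0.00493548 × (24025/282.473) = 0.42.
Since 0 < η < 1, this is a necessity.

0.42 (necessity)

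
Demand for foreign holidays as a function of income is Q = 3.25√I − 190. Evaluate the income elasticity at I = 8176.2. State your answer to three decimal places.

At I = 8176.2: Q = 103.873.
dQ/dI = 3.25/(2√I) = 0.0179712 at this income.
η = (dQ/dI)·(I/Q) = 0.0179712 × (8176.2/103.873) = 1.415.

1.415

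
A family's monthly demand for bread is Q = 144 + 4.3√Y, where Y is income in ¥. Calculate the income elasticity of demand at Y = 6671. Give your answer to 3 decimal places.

At Y = 6671: Q = 495.208.
dQ/dY = 4.3/(2√Y) = 0.0263235 at this income.
η = (dQ/dY)·(Y/Q) = 0.0263235 × (6671/495.208) = 0.355.

0.355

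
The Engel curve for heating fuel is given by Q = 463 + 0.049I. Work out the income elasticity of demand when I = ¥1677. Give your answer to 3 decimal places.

0.151

At I = 1677: Q = 545.173.
dQ/dI = 0.049.
η = (dQ/dI)·(I/Q) = 0.049 × (1677/545.173) = 0.151.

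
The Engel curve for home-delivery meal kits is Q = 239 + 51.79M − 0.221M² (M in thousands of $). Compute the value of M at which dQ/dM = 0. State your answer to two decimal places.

dQ/dM = 51.79 − 0.442M.
The good is inferior where dQ/dM < 0. Setting dQ/dM = 0 gives M = 51.79 / 0.442 = 117.17.

117.17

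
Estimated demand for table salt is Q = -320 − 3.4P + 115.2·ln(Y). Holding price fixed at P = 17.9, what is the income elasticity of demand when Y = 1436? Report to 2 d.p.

At P = 17.9, Y = 1436: Q = 456.600.
Holding P constant, ∂Q/∂Y = 115.2/Y = 0.0802228.
η_Y = (∂Q/∂Y)·(Y/Q) = 0.0802228 × (1436/456.600) = 0.25.

0.25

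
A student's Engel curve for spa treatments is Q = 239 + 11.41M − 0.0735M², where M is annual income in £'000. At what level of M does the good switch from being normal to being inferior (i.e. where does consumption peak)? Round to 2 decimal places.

dQ/dM = 11.41 − 0.147M.
The good is inferior where dQ/dM < 0. Setting dQ/dM = 0 gives M = 11.41 / 0.147 = 77.62.

77.62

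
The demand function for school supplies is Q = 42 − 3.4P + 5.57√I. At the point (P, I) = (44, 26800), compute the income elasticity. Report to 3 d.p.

0.567

At P = 44, I = 26800: Q = 804.248.
Holding P constant, ∂Q/∂I = 5.57/(2√I) = 0.0170121.
η_I = (∂Q/∂I)·(I/Q) = 0.0170121 × (26800/804.248) = 0.567.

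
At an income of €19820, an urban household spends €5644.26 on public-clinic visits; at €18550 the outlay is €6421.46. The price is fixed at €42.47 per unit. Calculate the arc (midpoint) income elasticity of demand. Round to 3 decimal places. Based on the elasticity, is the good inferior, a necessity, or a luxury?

With a constant price, Q₁ = 5644.26/42.47 = 132.900 and Q₂ = 6421.46/42.47 = 151.200 (equivalently, work directly with expenditure since P cancels).
Midpoint %ΔQ = (6421.46 − 5644.26)/6032.86 = 0.12883; midpoint %ΔI = (18550 − 19820)/19185 = -0.06620.
η = 0.12883 / -0.06620 = -1.946.
η < 0 ⇒ inferior good.

-1.946 (inferior good)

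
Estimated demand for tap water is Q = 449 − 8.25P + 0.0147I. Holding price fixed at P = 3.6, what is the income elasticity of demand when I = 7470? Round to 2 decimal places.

At P = 3.6, I = 7470: Q = 529.109.
Holding P constant, ∂Q/∂I = 0.0147.
η_I = (∂Q/∂I)·(I/Q) = 0.0147 × (7470/529.109) = 0.21.

0.21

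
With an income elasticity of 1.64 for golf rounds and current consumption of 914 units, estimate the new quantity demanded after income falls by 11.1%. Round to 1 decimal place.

%ΔQ ≈ η × %ΔI = 1.64 × (-11.1%) = -18.204%.
New Q ≈ 914 × (1 − 0.18204) = 747.6.

747.6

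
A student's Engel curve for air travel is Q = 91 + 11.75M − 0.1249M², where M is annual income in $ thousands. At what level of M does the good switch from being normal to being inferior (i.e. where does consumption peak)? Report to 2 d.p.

dQ/dM = 11.75 − 0.2498M.
The good is inferior where dQ/dM < 0. Setting dQ/dM = 0 gives M = 11.75 / 0.2498 = 47.04.

47.04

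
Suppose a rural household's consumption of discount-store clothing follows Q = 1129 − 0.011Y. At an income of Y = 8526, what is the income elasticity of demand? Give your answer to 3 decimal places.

At Y = 8526: Q = 1035.214.
dQ/dY = −0.011.
η = (dQ/dY)·(Y/Q) = -0.011 × (8526/1035.214) = -0.091.

-0.091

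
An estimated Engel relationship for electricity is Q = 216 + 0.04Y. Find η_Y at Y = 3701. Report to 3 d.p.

0.407

At Y = 3701: Q = 364.040.
dQ/dY = 0.04.
η = (dQ/dY)·(Y/Q) = 0.04 × (3701/364.040) = 0.407.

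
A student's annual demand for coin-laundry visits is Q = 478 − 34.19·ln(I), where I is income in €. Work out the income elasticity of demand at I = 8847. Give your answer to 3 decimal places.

-0.204

At I = 8847: Q = 167.287.
dQ/dI = -34.19/I = -0.00386459 at this income.
η = (dQ/dI)·(I/Q) = -0.00386459 × (8847/167.287) = -0.204.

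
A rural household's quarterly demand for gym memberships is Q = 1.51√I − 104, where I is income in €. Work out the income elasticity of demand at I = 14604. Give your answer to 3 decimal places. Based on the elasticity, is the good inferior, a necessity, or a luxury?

At I = 14604: Q = 78.479.
dQ/dI = 1.51/(2√I) = 0.00624757 at this income.
η = (dQ/dI)·(I/Q) = 0.00624757 × (14604/78.479) = 1.163.
Since η > 1, the good is a luxury.

1.163 (luxury)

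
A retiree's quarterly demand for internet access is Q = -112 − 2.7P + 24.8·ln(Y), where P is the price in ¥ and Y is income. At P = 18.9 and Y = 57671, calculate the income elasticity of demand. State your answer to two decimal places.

0.23

At P = 18.9, Y = 57671: Q = 108.840.
Holding P constant, ∂Q/∂Y = 24.8/Y = 0.000430025.
η_Y = (∂Q/∂Y)·(Y/Q) = 0.000430025 × (57671/108.840) = 0.23.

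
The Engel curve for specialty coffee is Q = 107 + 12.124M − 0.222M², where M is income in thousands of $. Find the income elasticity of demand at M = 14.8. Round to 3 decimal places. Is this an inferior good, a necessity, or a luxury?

0.346 (necessity)

At M = 14.8: Q = 237.8083.
dQ/dM = 12.124 − 0.444M = 5.55280.
η = (dQ/dM)·(M/Q) = 5.55280 × (14.8/237.8083) = 0.346.
0 < η < 1 ⇒ necessity.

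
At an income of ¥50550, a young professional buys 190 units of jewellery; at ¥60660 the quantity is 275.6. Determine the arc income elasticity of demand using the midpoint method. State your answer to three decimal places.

2.022

ΔQ = 275.6 − 190 = 85.6; midpoint Q̄ = (190 + 275.6)/2 = 232.8.
ΔI = 60660 − 50550 = 10110; midpoint Ī = (50550 + 60660)/2 = 55605.
η = (ΔQ/Q̄) ÷ (ΔI/Ī) = (85.6/232.8) ÷ (10110/55605) = 2.022.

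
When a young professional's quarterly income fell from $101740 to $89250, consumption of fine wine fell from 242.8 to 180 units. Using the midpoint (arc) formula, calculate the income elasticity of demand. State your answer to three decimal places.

2.271

ΔQ = 180 − 242.8 = -62.8; midpoint Q̄ = (242.8 + 180)/2 = 211.4.
ΔI = 89250 − 101740 = -12490; midpoint Ī = (101740 + 89250)/2 = 95495.
η = (ΔQ/Q̄) ÷ (ΔI/Ī) = (-62.8/211.4) ÷ (-12490/95495) = 2.271.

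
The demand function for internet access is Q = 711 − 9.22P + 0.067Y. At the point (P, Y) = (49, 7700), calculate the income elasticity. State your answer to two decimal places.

0.67

At P = 49, Y = 7700: Q = 775.120.
Holding P constant, ∂Q/∂Y = 0.067.
η_Y = (∂Q/∂Y)·(Y/Q) = 0.067 × (7700/775.120) = 0.67.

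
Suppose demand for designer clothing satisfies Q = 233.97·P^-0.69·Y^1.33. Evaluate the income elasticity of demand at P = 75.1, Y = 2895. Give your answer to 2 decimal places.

1.33

For a multiplicative demand Q = A·P^α·Y^β, the income elasticity is β everywhere.
Here β = 1.33, so η = 1.33.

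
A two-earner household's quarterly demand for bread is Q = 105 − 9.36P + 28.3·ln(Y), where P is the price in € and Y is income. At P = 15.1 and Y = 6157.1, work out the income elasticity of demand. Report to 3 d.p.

At P = 15.1, Y = 6157.1: Q = 210.592.
Holding P constant, ∂Q/∂Y = 28.3/Y = 0.00459632.
η_Y = (∂Q/∂Y)·(Y/Q) = 0.00459632 × (6157.1/210.592) = 0.134.

0.134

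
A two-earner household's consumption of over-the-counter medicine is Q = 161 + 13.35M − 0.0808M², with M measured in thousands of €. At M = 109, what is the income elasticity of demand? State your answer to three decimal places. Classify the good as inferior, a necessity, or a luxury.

-0.708 (inferior good)

At M = 109: Q = 656.1652.
dQ/dM = 13.35 − 0.1616M = -4.26440.
η = (dQ/dM)·(M/Q) = -4.26440 × (109/656.1652) = -0.708.
η < 0 ⇒ inferior good.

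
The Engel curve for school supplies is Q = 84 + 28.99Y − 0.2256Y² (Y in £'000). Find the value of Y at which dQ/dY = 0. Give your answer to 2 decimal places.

dQ/dY = 28.99 − 0.4512Y.
The good is inferior where dQ/dY < 0. Setting dQ/dY = 0 gives Y = 28.99 / 0.4512 = 64.25.

64.25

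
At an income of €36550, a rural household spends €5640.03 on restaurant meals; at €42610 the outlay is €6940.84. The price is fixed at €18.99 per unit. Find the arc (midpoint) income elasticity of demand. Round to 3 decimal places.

With a constant price, Q₁ = 5640.03/18.99 = 297.000 and Q₂ = 6940.84/18.99 = 365.500 (equivalently, work directly with expenditure since P cancels).
Midpoint %ΔQ = (6940.84 − 5640.03)/6290.44 = 0.20679; midpoint %ΔI = (42610 − 36550)/39580 = 0.15311.
η = 0.20679 / 0.15311 = 1.351.

1.351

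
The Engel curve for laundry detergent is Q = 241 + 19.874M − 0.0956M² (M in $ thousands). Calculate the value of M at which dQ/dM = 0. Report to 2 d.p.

103.94

dQ/dM = 19.874 − 0.1912M.
The good is inferior where dQ/dM < 0. Setting dQ/dM = 0 gives M = 19.874 / 0.1912 = 103.94.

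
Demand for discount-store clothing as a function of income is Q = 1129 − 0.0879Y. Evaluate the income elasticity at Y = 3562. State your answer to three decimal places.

-0.384

At Y = 3562: Q = 815.900.
dQ/dY = −0.0879.
η = (dQ/dY)·(Y/Q) = -0.0879 × (3562/815.900) = -0.384.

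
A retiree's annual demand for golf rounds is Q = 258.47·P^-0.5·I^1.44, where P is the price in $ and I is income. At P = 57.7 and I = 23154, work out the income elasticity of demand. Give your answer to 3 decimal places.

1.440

For a multiplicative demand Q = A·P^α·I^β, the income elasticity is β everywhere.
Here β = 1.44, so η = 1.440.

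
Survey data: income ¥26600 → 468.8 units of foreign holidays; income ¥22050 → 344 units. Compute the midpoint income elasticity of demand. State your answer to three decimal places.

ΔQ = 344 − 468.8 = -124.8; midpoint Q̄ = (468.8 + 344)/2 = 406.4.
ΔI = 22050 − 26600 = -4550; midpoint Ī = (26600 + 22050)/2 = 24325.
η = (ΔQ/Q̄) ÷ (ΔI/Ī) = (-124.8/406.4) ÷ (-4550/24325) = 1.642.

1.642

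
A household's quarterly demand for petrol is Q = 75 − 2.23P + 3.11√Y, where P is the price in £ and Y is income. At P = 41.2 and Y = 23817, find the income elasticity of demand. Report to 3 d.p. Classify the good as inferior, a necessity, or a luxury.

At P = 41.2, Y = 23817: Q = 463.083.
Holding P constant, ∂Q/∂Y = 3.11/(2√Y) = 0.010076.
η_Y = (∂Q/∂Y)·(Y/Q) = 0.010076 × (23817/463.083) = 0.518.
Since 0 < η < 1, this is a necessity.

0.518 (necessity)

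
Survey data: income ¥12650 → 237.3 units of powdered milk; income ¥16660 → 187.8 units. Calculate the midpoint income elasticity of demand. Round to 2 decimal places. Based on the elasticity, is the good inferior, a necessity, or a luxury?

-0.85 (inferior good)

ΔQ = 187.8 − 237.3 = -49.5; midpoint Q̄ = (237.3 + 187.8)/2 = 212.55.
ΔI = 16660 − 12650 = 4010; midpoint Ī = (12650 + 16660)/2 = 14655.
η = (ΔQ/Q̄) ÷ (ΔI/Ī) = (-49.5/212.55) ÷ (4010/14655) = -0.85.
η < 0 ⇒ inferior good.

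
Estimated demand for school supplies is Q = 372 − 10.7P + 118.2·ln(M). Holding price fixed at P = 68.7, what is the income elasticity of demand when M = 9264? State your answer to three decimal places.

0.165

At P = 68.7, M = 9264: Q = 716.536.
Holding P constant, ∂Q/∂M = 118.2/M = 0.0127591.
η_M = (∂Q/∂M)·(M/Q) = 0.0127591 × (9264/716.536) = 0.165.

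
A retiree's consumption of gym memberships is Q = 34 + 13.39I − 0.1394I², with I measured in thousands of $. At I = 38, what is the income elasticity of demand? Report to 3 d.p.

0.311

At I = 38: Q = 341.5264.
dQ/dI = 13.39 − 0.2788I = 2.79560.
η = (dQ/dI)·(I/Q) = 2.79560 × (38/341.5264) = 0.311.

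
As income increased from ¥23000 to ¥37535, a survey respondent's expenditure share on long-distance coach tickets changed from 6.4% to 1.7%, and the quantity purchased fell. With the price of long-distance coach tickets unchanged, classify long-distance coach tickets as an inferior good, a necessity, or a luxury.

Quantity demanded falls as income rises, so η < 0.

inferior good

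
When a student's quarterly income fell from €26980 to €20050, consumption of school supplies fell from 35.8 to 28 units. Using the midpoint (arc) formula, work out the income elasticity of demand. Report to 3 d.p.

0.830

ΔQ = 28 − 35.8 = -7.8; midpoint Q̄ = (35.8 + 28)/2 = 31.9.
ΔI = 20050 − 26980 = -6930; midpoint Ī = (26980 + 20050)/2 = 23515.
η = (ΔQ/Q̄) ÷ (ΔI/Ī) = (-7.8/31.9) ÷ (-6930/23515) = 0.830.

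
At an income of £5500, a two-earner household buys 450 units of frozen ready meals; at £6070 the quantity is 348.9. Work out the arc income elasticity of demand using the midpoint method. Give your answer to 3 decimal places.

-2.569

ΔQ = 348.9 − 450 = -101.1; midpoint Q̄ = (450 + 348.9)/2 = 399.45.
ΔI = 6070 − 5500 = 570; midpoint Ī = (5500 + 6070)/2 = 5785.
η = (ΔQ/Q̄) ÷ (ΔI/Ī) = (-101.1/399.45) ÷ (570/5785) = -2.569.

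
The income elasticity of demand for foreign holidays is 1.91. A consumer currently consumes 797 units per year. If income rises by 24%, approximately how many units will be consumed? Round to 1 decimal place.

%ΔQ ≈ η × %ΔI = 1.91 × 24% = 45.84%.
New Q ≈ 797 × (1 + 0.4584) = 1162.3.

1162.3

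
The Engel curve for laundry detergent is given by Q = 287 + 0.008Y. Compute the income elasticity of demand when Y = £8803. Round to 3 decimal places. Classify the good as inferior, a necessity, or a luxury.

At Y = 8803: Q = 357.424.
dQ/dY = 0.008.
η = (dQ/dY)·(Y/Q) = 0.008 × (8803/357.424) = 0.197.
Since 0 < η < 1, the good is a necessity.

0.197 (necessity)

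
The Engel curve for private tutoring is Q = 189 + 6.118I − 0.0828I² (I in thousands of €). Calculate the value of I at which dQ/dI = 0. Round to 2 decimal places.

dQ/dI = 6.118 − 0.1656I.
The good is inferior where dQ/dI < 0. Setting dQ/dI = 0 gives I = 6.118 / 0.1656 = 36.94.

36.94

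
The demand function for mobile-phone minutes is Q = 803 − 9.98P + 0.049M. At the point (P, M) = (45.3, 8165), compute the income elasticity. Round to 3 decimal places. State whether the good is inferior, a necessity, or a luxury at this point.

At P = 45.3, M = 8165: Q = 750.991.
Holding P constant, ∂Q/∂M = 0.049.
η_M = (∂Q/∂M)·(M/Q) = 0.049 × (8165/750.991) = 0.533.
Since 0 < η < 1, this is a necessity.

0.533 (necessity)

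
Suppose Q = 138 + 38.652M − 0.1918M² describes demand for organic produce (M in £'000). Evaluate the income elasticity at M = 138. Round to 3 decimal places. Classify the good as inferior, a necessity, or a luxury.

At M = 138: Q = 1819.3368.
dQ/dM = 38.652 − 0.3836M = -14.28480.
η = (dQ/dM)·(M/Q) = -14.28480 × (138/1819.3368) = -1.084.
η < 0 ⇒ inferior good.

-1.084 (inferior good)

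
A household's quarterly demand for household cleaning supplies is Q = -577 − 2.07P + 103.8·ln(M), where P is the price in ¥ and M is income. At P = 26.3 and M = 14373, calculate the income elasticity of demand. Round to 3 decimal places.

0.287

At P = 26.3, M = 14373: Q = 362.247.
Holding P constant, ∂Q/∂M = 103.8/M = 0.00722187.
η_M = (∂Q/∂M)·(M/Q) = 0.00722187 × (14373/362.247) = 0.287.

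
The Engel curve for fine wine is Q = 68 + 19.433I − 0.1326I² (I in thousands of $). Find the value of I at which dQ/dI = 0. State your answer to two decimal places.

73.28

dQ/dI = 19.433 − 0.2652I.
The good is inferior where dQ/dI < 0. Setting dQ/dI = 0 gives I = 19.433 / 0.2652 = 73.28.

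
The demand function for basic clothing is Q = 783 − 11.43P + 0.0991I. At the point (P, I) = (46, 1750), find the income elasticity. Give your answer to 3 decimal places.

0.403

At P = 46, I = 1750: Q = 430.645.
Holding P constant, ∂Q/∂I = 0.0991.
η_I = (∂Q/∂I)·(I/Q) = 0.0991 × (1750/430.645) = 0.403.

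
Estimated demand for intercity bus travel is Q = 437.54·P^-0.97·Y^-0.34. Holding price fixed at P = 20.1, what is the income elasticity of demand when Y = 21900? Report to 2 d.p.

-0.34

For a multiplicative demand Q = A·P^α·Y^β, the income elasticity is β everywhere.
Here β = -0.34, so η = -0.34.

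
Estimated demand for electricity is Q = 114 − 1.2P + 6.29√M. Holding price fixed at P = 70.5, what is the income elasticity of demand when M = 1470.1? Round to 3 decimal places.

At P = 70.5, M = 1470.1: Q = 270.570.
Holding P constant, ∂Q/∂M = 6.29/(2√M) = 0.0820252.
η_M = (∂Q/∂M)·(M/Q) = 0.0820252 × (1470.1/270.570) = 0.446.

0.446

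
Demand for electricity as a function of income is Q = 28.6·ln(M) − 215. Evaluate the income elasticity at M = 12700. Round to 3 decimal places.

0.518

At M = 12700: Q = 55.252.
dQ/dM = 28.6/M = 0.00225197 at this income.
η = (dQ/dM)·(M/Q) = 0.00225197 × (12700/55.252) = 0.518.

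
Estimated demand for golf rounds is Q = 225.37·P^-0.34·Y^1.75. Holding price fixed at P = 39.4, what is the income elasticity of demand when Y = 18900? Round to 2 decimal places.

1.75

For a multiplicative demand Q = A·P^α·Y^β, the income elasticity is β everywhere.
Here β = 1.75, so η = 1.75.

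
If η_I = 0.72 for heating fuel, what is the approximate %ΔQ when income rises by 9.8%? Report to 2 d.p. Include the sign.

7.06%

%ΔQ ≈ η × %ΔI = 0.72 × 9.8% = 7.06%.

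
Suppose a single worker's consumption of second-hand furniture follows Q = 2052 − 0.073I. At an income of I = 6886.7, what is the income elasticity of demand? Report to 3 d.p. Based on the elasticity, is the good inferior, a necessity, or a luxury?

-0.324 (inferior good)

At I = 6886.7: Q = 1549.271.
dQ/dI = −0.073.
η = (dQ/dI)·(I/Q) = -0.073 × (6886.7/1549.271) = -0.324.
Since η < 0, the good is an inferior good.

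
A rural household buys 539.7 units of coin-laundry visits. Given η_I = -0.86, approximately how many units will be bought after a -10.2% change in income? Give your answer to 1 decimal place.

%ΔQ ≈ η × %ΔI = -0.86 × (-10.2%) = 8.772%.
New Q ≈ 539.7 × (1 + 0.08772) = 587.0.

587.0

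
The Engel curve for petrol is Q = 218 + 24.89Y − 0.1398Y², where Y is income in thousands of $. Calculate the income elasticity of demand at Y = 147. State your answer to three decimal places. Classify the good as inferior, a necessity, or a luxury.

-2.784 (inferior good)

At Y = 147: Q = 855.8918.
dQ/dY = 24.89 − 0.2796Y = -16.21120.
η = (dQ/dY)·(Y/Q) = -16.21120 × (147/855.8918) = -2.784.
η < 0 ⇒ inferior good.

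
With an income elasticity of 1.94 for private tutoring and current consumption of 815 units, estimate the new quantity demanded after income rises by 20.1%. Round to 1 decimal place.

1132.8

%ΔQ ≈ η × %ΔI = 1.94 × 20.1% = 38.994%.
New Q ≈ 815 × (1 + 0.38994) = 1132.8.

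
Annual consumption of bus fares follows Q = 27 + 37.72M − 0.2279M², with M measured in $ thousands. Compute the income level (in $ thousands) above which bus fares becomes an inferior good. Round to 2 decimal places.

dQ/dM = 37.72 − 0.4558M.
The good is inferior where dQ/dM < 0. Setting dQ/dM = 0 gives M = 37.72 / 0.4558 = 82.76.

82.76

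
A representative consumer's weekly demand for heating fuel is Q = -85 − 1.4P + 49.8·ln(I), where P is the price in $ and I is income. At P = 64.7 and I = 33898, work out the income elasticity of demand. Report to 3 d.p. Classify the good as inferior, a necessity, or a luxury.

At P = 64.7, I = 33898: Q = 343.889.
Holding P constant, ∂Q/∂I = 49.8/I = 0.00146911.
η_I = (∂Q/∂I)·(I/Q) = 0.00146911 × (33898/343.889) = 0.145.
Since 0 < η < 1, this is a necessity.

0.145 (necessity)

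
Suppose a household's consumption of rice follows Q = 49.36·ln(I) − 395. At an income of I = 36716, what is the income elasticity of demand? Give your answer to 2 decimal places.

0.40

At I = 36716: Q = 123.821.
dQ/dI = 49.36/I = 0.00134437 at this income.
η = (dQ/dI)·(I/Q) = 0.00134437 × (36716/123.821) = 0.40.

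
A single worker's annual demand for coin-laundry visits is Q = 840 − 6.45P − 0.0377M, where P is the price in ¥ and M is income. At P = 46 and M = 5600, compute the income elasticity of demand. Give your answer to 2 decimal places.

-0.64

At P = 46, M = 5600: Q = 332.180.
Holding P constant, ∂Q/∂M = −0.0377.
η_M = (∂Q/∂M)·(M/Q) = -0.0377 × (5600/332.180) = -0.64.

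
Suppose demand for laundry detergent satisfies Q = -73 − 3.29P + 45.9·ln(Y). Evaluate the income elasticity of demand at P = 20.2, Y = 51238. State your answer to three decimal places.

At P = 20.2, Y = 51238: Q = 358.292.
Holding P constant, ∂Q/∂Y = 45.9/Y = 0.00089582.
η_Y = (∂Q/∂Y)·(Y/Q) = 0.00089582 × (51238/358.292) = 0.128.

0.128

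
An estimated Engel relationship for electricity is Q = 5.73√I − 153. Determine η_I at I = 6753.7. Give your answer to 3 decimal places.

At I = 6753.7: Q = 317.897.
dQ/dI = 5.73/(2√I) = 0.0348621 at this income.
η = (dQ/dI)·(I/Q) = 0.0348621 × (6753.7/317.897) = 0.741.

0.741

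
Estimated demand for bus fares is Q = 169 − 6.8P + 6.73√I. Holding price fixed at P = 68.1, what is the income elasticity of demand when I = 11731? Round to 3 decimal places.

0.838

At P = 68.1, I = 11731: Q = 434.845.
Holding P constant, ∂Q/∂I = 6.73/(2√I) = 0.0310683.
η_I = (∂Q/∂I)·(I/Q) = 0.0310683 × (11731/434.845) = 0.838.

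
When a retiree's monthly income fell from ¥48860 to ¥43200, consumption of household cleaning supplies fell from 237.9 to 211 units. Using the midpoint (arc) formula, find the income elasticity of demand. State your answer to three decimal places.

ΔQ = 211 − 237.9 = -26.9; midpoint Q̄ = (237.9 + 211)/2 = 224.45.
ΔI = 43200 − 48860 = -5660; midpoint Ī = (48860 + 43200)/2 = 46030.
η = (ΔQ/Q̄) ÷ (ΔI/Ī) = (-26.9/224.45) ÷ (-5660/46030) = 0.975.

0.975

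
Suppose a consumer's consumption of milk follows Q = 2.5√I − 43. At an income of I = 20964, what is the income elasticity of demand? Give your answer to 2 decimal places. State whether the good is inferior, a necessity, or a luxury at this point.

0.57 (necessity)

At I = 20964: Q = 318.974.
dQ/dI = 2.5/(2√I) = 0.00863322 at this income.
η = (dQ/dI)·(I/Q) = 0.00863322 × (20964/318.974) = 0.57.
Since 0 < η < 1, the good is a necessity.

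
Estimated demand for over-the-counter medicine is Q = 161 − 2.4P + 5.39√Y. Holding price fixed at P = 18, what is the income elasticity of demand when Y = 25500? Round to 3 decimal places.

0.440

At P = 18, Y = 25500: Q = 978.514.
Holding P constant, ∂Q/∂Y = 5.39/(2√Y) = 0.0168767.
η_Y = (∂Q/∂Y)·(Y/Q) = 0.0168767 × (25500/978.514) = 0.440.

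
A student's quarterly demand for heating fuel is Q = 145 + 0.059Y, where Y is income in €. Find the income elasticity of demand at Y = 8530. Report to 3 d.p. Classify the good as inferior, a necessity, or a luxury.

0.776 (necessity)

At Y = 8530: Q = 648.270.
dQ/dY = 0.059.
η = (dQ/dY)·(Y/Q) = 0.059 × (8530/648.270) = 0.776.
Since 0 < η < 1, the good is a necessity.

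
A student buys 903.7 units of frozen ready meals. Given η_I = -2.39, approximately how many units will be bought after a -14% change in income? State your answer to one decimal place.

1206.1

%ΔQ ≈ η × %ΔI = -2.39 × (-14%) = 33.46%.
New Q ≈ 903.7 × (1 + 0.3346) = 1206.1.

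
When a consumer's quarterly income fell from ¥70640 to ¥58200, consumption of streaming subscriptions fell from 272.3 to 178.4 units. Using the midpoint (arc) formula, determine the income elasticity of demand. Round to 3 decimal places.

2.158

ΔQ = 178.4 − 272.3 = -93.9; midpoint Q̄ = (272.3 + 178.4)/2 = 225.35.
ΔI = 58200 − 70640 = -12440; midpoint Ī = (70640 + 58200)/2 = 64420.
η = (ΔQ/Q̄) ÷ (ΔI/Ī) = (-93.9/225.35) ÷ (-12440/64420) = 2.158.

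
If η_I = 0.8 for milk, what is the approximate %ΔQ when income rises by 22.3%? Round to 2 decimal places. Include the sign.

%ΔQ ≈ η × %ΔI = 0.8 × 22.3% = 17.84%.

17.84%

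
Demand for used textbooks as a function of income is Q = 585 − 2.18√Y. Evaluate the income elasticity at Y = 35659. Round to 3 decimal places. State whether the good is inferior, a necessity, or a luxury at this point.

-1.187 (inferior good)

At Y = 35659: Q = 173.338.
dQ/dY = -2.18/(2√Y) = -0.00577221 at this income.
η = (dQ/dY)·(Y/Q) = -0.00577221 × (35659/173.338) = -1.187.
Since η < 0, the good is an inferior good.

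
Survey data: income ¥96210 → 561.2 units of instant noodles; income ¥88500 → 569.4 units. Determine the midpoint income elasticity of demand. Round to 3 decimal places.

ΔQ = 569.4 − 561.2 = 8.2; midpoint Q̄ = (561.2 + 569.4)/2 = 565.3.
ΔI = 88500 − 96210 = -7710; midpoint Ī = (96210 + 88500)/2 = 92355.
η = (ΔQ/Q̄) ÷ (ΔI/Ī) = (8.2/565.3) ÷ (-7710/92355) = -0.174.

-0.174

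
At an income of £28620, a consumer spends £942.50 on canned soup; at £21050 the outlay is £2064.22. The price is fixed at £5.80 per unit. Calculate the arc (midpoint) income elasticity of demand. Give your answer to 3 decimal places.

With a constant price, Q₁ = 942.50/5.80 = 162.500 and Q₂ = 2064.22/5.80 = 355.900 (equivalently, work directly with expenditure since P cancels).
Midpoint %ΔQ = (2064.22 − 942.50)/1503.36 = 0.74614; midpoint %ΔI = (21050 − 28620)/24835 = -0.30481.
η = 0.74614 / -0.30481 = -2.448.

-2.448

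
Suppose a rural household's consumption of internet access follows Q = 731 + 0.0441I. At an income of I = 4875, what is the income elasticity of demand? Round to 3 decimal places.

At I = 4875: Q = 945.988.
dQ/dI = 0.0441.
η = (dQ/dI)·(I/Q) = 0.0441 × (4875/945.988) = 0.227.

0.227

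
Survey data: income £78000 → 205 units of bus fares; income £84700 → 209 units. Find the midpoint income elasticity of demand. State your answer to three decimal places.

0.235

ΔQ = 209 − 205 = 4; midpoint Q̄ = (205 + 209)/2 = 207.
ΔI = 84700 − 78000 = 6700; midpoint Ī = (78000 + 84700)/2 = 81350.
η = (ΔQ/Q̄) ÷ (ΔI/Ī) = (4/207) ÷ (6700/81350) = 0.235.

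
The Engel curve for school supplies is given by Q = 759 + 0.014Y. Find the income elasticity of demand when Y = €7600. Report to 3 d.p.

At Y = 7600: Q = 865.400.
dQ/dY = 0.014.
η = (dQ/dY)·(Y/Q) = 0.014 × (7600/865.400) = 0.123.

0.123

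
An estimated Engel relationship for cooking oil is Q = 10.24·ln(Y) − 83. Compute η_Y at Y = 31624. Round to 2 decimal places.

0.44

At Y = 31624: Q = 23.104.
dQ/dY = 10.24/Y = 0.000323805 at this income.
η = (dQ/dY)·(Y/Q) = 0.000323805 × (31624/23.104) = 0.44.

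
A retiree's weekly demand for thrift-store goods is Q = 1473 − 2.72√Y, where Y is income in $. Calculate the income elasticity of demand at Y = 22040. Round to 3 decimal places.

At Y = 22040: Q = 1069.192.
dQ/dY = -2.72/(2√Y) = -0.00916079 at this income.
η = (dQ/dY)·(Y/Q) = -0.00916079 × (22040/1069.192) = -0.189.

-0.189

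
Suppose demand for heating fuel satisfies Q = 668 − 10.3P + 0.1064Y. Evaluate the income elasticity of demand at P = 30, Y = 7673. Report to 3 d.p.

0.695

At P = 30, Y = 7673: Q = 1175.407.
Holding P constant, ∂Q/∂Y = 0.1064.
η_Y = (∂Q/∂Y)·(Y/Q) = 0.1064 × (7673/1175.407) = 0.695.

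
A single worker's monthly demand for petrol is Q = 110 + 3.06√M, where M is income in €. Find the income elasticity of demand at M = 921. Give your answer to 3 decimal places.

0.229

At M = 921: Q = 202.865.
dQ/dM = 3.06/(2√M) = 0.0504152 at this income.
η = (dQ/dM)·(M/Q) = 0.0504152 × (921/202.865) = 0.229.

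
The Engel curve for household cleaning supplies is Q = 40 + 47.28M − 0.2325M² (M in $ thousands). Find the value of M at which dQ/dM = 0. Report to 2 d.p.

101.68

dQ/dM = 47.28 − 0.465M.
The good is inferior where dQ/dM < 0. Setting dQ/dM = 0 gives M = 47.28 / 0.465 = 101.68.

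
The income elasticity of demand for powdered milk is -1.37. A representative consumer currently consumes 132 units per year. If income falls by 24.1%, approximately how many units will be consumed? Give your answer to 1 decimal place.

%ΔQ ≈ η × %ΔI = -1.37 × (-24.1%) = 33.017%.
New Q ≈ 132 × (1 + 0.33017) = 175.6.

175.6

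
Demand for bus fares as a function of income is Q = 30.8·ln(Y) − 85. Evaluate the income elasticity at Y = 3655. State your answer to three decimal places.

0.184

At Y = 3655: Q = 167.679.
dQ/dY = 30.8/Y = 0.00842681 at this income.
η = (dQ/dY)·(Y/Q) = 0.00842681 × (3655/167.679) = 0.184.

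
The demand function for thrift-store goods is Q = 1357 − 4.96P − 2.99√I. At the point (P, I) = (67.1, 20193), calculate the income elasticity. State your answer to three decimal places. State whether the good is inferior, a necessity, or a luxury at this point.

-0.354 (inferior good)

At P = 67.1, I = 20193: Q = 599.299.
Holding P constant, ∂Q/∂I = -2.99/(2√I) = -0.0105206.
η_I = (∂Q/∂I)·(I/Q) = -0.0105206 × (20193/599.299) = -0.354.
Since η < 0, this is an inferior good.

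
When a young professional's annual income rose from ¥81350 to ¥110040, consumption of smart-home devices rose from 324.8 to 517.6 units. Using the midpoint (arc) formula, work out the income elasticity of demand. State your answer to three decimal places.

ΔQ = 517.6 − 324.8 = 192.8; midpoint Q̄ = (324.8 + 517.6)/2 = 421.2.
ΔI = 110040 − 81350 = 28690; midpoint Ī = (81350 + 110040)/2 = 95695.
η = (ΔQ/Q̄) ÷ (ΔI/Ī) = (192.8/421.2) ÷ (28690/95695) = 1.527.

1.527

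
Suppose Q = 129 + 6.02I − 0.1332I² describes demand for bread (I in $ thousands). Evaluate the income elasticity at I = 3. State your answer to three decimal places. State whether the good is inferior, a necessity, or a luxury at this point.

At I = 3: Q = 145.8612.
dQ/dI = 6.02 − 0.2664I = 5.22080.
η = (dQ/dI)·(I/Q) = 5.22080 × (3/145.8612) = 0.107.
0 < η < 1 ⇒ necessity.

0.107 (necessity)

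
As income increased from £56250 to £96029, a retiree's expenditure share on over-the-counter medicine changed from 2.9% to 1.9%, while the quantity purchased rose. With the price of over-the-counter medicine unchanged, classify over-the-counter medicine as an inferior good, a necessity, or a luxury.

Quantity rises but the budget share falls as income rises, so 0 < η < 1.

necessity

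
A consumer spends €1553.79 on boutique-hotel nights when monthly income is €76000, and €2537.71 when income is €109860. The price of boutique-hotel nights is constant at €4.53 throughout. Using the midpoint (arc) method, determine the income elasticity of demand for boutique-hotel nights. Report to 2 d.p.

With a constant price, Q₁ = 1553.79/4.53 = 343.000 and Q₂ = 2537.71/4.53 = 560.201 (equivalently, work directly with expenditure since P cancels).
Midpoint %ΔQ = (2537.71 − 1553.79)/2045.75 = 0.48096; midpoint %ΔI = (109860 − 76000)/92930 = 0.36436.
η = 0.48096 / 0.36436 = 1.32.

1.32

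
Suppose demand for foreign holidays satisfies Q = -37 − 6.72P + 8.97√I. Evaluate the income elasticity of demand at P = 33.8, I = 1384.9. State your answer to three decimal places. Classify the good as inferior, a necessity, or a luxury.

2.395 (luxury)

At P = 33.8, I = 1384.9: Q = 69.676.
Holding P constant, ∂Q/∂I = 8.97/(2√I) = 0.120518.
η_I = (∂Q/∂I)·(I/Q) = 0.120518 × (1384.9/69.676) = 2.395.
Since η > 1, this is a luxury.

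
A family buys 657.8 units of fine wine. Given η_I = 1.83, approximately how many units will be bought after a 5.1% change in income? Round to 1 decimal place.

%ΔQ ≈ η × %ΔI = 1.83 × 5.1% = 9.333%.
New Q ≈ 657.8 × (1 + 0.09333) = 719.2.

719.2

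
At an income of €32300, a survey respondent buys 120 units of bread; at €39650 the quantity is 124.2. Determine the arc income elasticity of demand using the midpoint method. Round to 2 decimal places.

ΔQ = 124.2 − 120 = 4.2; midpoint Q̄ = (120 + 124.2)/2 = 122.1.
ΔI = 39650 − 32300 = 7350; midpoint Ī = (32300 + 39650)/2 = 35975.
η = (ΔQ/Q̄) ÷ (ΔI/Ī) = (4.2/122.1) ÷ (7350/35975) = 0.17.

0.17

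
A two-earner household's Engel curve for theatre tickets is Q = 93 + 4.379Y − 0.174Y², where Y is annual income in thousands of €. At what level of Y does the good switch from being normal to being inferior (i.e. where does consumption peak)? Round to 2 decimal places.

dQ/dY = 4.379 − 0.348Y.
The good is inferior where dQ/dY < 0. Setting dQ/dY = 0 gives Y = 4.379 / 0.348 = 12.58.

12.58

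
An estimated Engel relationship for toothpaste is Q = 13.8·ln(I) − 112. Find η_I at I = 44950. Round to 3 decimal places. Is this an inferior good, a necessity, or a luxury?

At I = 44950: Q = 35.844.
dQ/dI = 13.8/I = 0.000307008 at this income.
η = (dQ/dI)·(I/Q) = 0.000307008 × (44950/35.844) = 0.385.
Since 0 < η < 1, the good is a necessity.

0.385 (necessity)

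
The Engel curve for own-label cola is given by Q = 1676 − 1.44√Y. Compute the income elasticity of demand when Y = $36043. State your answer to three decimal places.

At Y = 36043: Q = 1402.616.
dQ/dY = -1.44/(2√Y) = -0.00379247 at this income.
η = (dQ/dY)·(Y/Q) = -0.00379247 × (36043/1402.616) = -0.097.

-0.097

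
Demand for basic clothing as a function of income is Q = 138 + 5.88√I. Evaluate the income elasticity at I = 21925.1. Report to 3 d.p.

0.432

At I = 21925.1: Q = 1008.659.
dQ/dI = 5.88/(2√I) = 0.0198553 at this income.
η = (dQ/dI)·(I/Q) = 0.0198553 × (21925.1/1008.659) = 0.432.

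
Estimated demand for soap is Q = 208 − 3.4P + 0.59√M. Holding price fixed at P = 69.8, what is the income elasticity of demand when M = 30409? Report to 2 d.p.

0.70

At P = 69.8, M = 30409: Q = 73.565.
Holding P constant, ∂Q/∂M = 0.59/(2√M) = 0.00169169.
η_M = (∂Q/∂M)·(M/Q) = 0.00169169 × (30409/73.565) = 0.70.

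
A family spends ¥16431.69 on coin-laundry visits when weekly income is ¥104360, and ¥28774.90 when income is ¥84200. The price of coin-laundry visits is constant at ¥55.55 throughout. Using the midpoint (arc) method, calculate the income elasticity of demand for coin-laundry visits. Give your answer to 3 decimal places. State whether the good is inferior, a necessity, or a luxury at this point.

With a constant price, Q₁ = 16431.69/55.55 = 295.800 and Q₂ = 28774.90/55.55 = 518.000 (equivalently, work directly with expenditure since P cancels).
Midpoint %ΔQ = (28774.90 − 16431.69)/22603.30 = 0.54608; midpoint %ΔI = (84200 − 104360)/94280 = -0.21383.
η = 0.54608 / -0.21383 = -2.554.
η < 0 ⇒ inferior good.

-2.554 (inferior good)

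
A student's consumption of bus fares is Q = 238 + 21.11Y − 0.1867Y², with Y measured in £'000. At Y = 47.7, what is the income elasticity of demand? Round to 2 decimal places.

0.19

At Y = 47.7: Q = 820.1504.
dQ/dY = 21.11 − 0.3734Y = 3.29882.
η = (dQ/dY)·(Y/Q) = 3.29882 × (47.7/820.1504) = 0.19.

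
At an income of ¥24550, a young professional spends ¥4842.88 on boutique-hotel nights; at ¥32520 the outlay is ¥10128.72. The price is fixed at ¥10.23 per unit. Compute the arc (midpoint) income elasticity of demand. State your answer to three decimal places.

With a constant price, Q₁ = 4842.88/10.23 = 473.400 and Q₂ = 10128.72/10.23 = 990.100 (equivalently, work directly with expenditure since P cancels).
Midpoint %ΔQ = (10128.72 − 4842.88)/7485.80 = 0.70612; midpoint %ΔI = (32520 − 24550)/28535 = 0.27931.
η = 0.70612 / 0.27931 = 2.528.

2.528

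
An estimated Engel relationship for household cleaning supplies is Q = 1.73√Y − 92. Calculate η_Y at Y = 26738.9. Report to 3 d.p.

At Y = 26738.9: Q = 190.890.
dQ/dY = 1.73/(2√Y) = 0.00528986 at this income.
η = (dQ/dY)·(Y/Q) = 0.00528986 × (26738.9/190.890) = 0.741.

0.741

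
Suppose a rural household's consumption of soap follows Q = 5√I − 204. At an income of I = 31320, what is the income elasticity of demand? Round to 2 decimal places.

0.65

At I = 31320: Q = 680.873.
dQ/dI = 5/(2√I) = 0.0141263 at this income.
η = (dQ/dI)·(I/Q) = 0.0141263 × (31320/680.873) = 0.65.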